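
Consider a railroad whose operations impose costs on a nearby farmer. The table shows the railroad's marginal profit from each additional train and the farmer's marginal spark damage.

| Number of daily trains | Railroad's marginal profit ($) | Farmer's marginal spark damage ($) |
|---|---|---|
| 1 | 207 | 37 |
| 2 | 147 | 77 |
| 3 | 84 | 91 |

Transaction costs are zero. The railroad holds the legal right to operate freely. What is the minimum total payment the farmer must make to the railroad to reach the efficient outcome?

Left alone the railroad would choose level 3 (marginal profit stays positive).
Efficient level: k* = 2 (marginal profit ≥ marginal spark damage through 2).
The farmer must at least cover the railroad's forgone profit from cutting 3→2: 84 = 84.

$84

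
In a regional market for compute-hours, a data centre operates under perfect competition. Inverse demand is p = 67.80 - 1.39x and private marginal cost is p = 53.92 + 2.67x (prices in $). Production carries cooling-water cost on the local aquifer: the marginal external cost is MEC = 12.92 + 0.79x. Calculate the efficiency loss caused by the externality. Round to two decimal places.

Market equilibrium (private): 53.92 + 2.67x = 67.80 - 1.39x → x_m = 3.4187.
Social marginal cost = private MC + MEC = 66.84 + 3.46x.
Set SMC = demand: 66.84 + 3.46x = 67.80 - 1.39x → x* = 0.1979.
The loss is the area between SMC and demand from x* to x_m; with linear curves that's a triangle of height MEC(x_m).
DWL = ½ × 3.2208 × 15.6208 = 25.1557.

DWL = $25.16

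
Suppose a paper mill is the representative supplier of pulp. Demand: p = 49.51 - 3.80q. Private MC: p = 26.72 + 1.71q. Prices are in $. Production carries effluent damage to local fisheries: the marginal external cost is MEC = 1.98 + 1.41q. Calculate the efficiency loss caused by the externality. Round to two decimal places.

Market equilibrium (private): 26.72 + 1.71q = 49.51 - 3.80q → q_m = 4.1361.
Social marginal cost = private MC + MEC = 28.70 + 3.12q.
Set SMC = demand: 28.70 + 3.12q = 49.51 - 3.80q → q* = 3.0072.
The welfare-loss triangle has base |q_m − q*| and height MEC(q_m) (the vertical gap between SMC and demand is zero at q* and MEC at q_m).
DWL = ½ × 1.1289 × 7.8119 = 4.4094.

DWL = $4.41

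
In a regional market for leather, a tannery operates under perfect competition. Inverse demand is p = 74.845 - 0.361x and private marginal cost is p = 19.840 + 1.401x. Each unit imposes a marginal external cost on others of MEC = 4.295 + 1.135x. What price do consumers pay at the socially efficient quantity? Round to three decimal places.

Social marginal cost = private MC + MEC = 24.135 + 2.536x.
Set SMC = demand: 24.135 + 2.536x = 74.845 - 0.361x → x* = 17.5043.
Consumer price on the demand curve at x*: 74.845 − 0.361×17.5043 = 68.5259.

P = 68.526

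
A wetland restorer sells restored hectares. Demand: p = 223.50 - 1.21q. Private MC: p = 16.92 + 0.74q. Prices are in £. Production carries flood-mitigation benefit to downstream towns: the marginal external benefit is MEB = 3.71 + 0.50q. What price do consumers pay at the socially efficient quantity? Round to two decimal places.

Social marginal cost = private MC − MEB = 13.21 + 0.24q.
Set SMC = demand: 13.21 + 0.24q = 223.50 - 1.21q → q* = 145.0276.
Consumer price on the demand curve at q*: 223.50 − 1.21×145.0276 = 48.0166.

P = £48.02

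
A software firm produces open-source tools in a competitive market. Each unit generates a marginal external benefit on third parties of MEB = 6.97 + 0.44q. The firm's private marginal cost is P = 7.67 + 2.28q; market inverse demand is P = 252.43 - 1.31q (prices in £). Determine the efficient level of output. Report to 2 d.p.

q* = 79.91

Social marginal cost = private MC − MEB = 0.70 + 1.84q.
Set SMC = demand: 0.70 + 1.84q = 252.43 - 1.31q → q* = 79.9143.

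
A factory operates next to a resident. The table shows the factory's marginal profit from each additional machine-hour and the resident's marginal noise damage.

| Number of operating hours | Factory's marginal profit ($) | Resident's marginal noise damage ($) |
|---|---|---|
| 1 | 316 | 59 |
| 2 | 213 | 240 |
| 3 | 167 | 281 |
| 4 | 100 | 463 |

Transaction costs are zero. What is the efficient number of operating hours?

1

Bargaining reaches the level where marginal profit last exceeds marginal noise damage.
That holds through level 1 (316 ≥ 59) but not at 2 (213 < 240).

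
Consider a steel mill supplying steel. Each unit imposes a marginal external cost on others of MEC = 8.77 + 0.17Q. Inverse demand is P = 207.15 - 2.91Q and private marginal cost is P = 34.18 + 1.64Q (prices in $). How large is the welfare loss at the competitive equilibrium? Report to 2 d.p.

Market equilibrium (private): 34.18 + 1.64Q = 207.15 - 2.91Q → Q_m = 38.0154.
Social marginal cost = private MC + MEC = 42.95 + 1.81Q.
Set SMC = demand: 42.95 + 1.81Q = 207.15 - 2.91Q → Q* = 34.7881.
Height of the DWL triangle at Q_m is SMC(Q_m) − demand(Q_m) = MEC(Q_m) = 15.2326.
DWL = ½ × 3.2273 × 15.2326 = 24.5801.

DWL = $24.58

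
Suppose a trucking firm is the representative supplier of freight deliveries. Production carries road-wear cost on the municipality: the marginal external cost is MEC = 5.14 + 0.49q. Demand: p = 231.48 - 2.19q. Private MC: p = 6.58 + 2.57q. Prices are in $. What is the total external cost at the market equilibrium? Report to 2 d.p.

$789.78

Market equilibrium (private): 6.58 + 2.57q = 231.48 - 2.19q → q_m = 47.2479.
Total external cost = ∫₀^{q_m} (5.14 + 0.49q) dq = 5.14×47.2479 + ½×0.49×47.2479² = 789.7834.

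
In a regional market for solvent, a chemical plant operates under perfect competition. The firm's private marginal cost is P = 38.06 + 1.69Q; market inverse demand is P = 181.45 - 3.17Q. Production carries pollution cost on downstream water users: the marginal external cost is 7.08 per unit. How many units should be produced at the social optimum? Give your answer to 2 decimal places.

Q* = 28.05

Social marginal cost = private MC + MEC = 45.14 + 1.69Q.
Set SMC = demand: 45.14 + 1.69Q = 181.45 - 3.17Q → Q* = 28.0473.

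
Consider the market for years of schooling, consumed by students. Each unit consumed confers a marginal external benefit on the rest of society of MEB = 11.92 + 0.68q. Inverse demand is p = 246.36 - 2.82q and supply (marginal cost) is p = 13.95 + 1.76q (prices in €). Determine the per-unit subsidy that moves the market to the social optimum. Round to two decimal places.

subsidy = €54.52 per unit

Social marginal benefit = demand + MEB = 258.28 - 2.14q.
Set SMB = MC: 258.28 - 2.14q = 13.95 + 1.76q → q* = 62.6487.
The Pigouvian subsidy equals MEB at q*: 11.92 + 0.68×62.6487 = 54.5211.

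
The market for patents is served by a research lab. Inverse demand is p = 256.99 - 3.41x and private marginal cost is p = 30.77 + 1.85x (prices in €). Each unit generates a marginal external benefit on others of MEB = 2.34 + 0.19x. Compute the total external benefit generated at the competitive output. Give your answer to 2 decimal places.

€276.35

Market equilibrium (private): 30.77 + 1.85x = 256.99 - 3.41x → x_m = 43.0076.
Total external benefit = ∫₀^{x_m} (2.34 + 0.19x) dx = 2.34×43.0076 + ½×0.19×43.0076² = 276.3549.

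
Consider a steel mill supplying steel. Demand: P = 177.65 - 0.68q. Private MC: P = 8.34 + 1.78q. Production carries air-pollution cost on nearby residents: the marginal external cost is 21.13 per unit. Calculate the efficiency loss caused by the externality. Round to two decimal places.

Market equilibrium (private): 8.34 + 1.78q = 177.65 - 0.68q → q_m = 68.8252.
Social marginal cost = private MC + MEC = 29.47 + 1.78q.
Set SMC = demand: 29.47 + 1.78q = 177.65 - 0.68q → q* = 60.2358.
Between q* and q_m the wedge SMC − demand runs linearly from 0 to MEC(q_m), so the loss is a triangle.
DWL = ½ × 8.5894 × 21.1300 = 90.7470.

DWL = 90.75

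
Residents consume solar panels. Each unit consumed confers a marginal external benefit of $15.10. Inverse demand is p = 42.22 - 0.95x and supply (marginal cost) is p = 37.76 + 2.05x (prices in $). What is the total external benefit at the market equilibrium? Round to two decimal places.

$22.45

Market equilibrium (private): 37.76 + 2.05x = 42.22 - 0.95x → x_m = 1.4867.
Total external benefit = MEB × x_m = 15.10 × 1.4867 = 22.4492.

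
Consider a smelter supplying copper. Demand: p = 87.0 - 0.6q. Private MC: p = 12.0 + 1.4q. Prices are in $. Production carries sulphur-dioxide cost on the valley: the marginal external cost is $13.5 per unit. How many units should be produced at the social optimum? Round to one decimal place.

Social marginal cost = private MC + MEC = 25.5 + 1.4q.
Set SMC = demand: 25.5 + 1.4q = 87.0 - 0.6q → q* = 30.7500.

q* = 30.8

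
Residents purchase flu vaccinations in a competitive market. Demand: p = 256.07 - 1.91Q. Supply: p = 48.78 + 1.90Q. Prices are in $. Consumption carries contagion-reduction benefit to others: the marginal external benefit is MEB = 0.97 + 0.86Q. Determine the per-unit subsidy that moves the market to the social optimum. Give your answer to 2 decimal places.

Social marginal benefit = demand + MEB = 257.04 - 1.05Q.
Set SMB = MC: 257.04 - 1.05Q = 48.78 + 1.90Q → Q* = 70.5966.
The Pigouvian subsidy equals MEB at Q*: 0.97 + 0.86×70.5966 = 61.6831.

subsidy = $61.68 per unit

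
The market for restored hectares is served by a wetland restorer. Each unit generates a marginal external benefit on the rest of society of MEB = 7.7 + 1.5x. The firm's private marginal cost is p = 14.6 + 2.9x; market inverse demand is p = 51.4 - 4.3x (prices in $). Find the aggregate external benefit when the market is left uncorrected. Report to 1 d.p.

$58.9

Market equilibrium (private): 14.6 + 2.9x = 51.4 - 4.3x → x_m = 5.1111.
Total external benefit = ∫₀^{x_m} (7.7 + 1.5x) dx = 7.7×5.1111 + ½×1.5×5.1111² = 58.9480.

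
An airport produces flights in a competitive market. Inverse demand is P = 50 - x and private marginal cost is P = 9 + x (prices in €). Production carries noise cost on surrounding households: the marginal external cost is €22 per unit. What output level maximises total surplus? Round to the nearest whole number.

Social marginal cost = private MC + MEC = 31 + x.
Set SMC = demand: 31 + x = 50 - x → x* = 9.5000.

x* = 10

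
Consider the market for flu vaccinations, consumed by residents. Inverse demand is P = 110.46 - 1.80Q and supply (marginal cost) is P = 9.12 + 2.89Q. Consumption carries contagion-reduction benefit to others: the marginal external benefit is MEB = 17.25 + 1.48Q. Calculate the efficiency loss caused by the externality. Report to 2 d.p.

Market equilibrium (private): 9.12 + 2.89Q = 110.46 - 1.80Q → Q_m = 21.6077.
Social marginal benefit = demand + MEB = 127.71 - 0.32Q.
Set SMB = MC: 127.71 - 0.32Q = 9.12 + 2.89Q → Q* = 36.9439.
The loss is the area between SMB and MC from Q* to Q_m; with linear curves that's a triangle of height MEB(Q_m).
DWL = ½ × 15.3362 × 49.2294 = 377.4960.

DWL = 377.50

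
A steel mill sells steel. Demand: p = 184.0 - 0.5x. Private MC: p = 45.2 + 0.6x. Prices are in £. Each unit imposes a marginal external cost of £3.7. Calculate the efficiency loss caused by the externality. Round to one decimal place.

Market equilibrium (private): 45.2 + 0.6x = 184.0 - 0.5x → x_m = 126.1818.
Social marginal cost = private MC + MEC = 48.9 + 0.6x.
Set SMC = demand: 48.9 + 0.6x = 184.0 - 0.5x → x* = 122.8182.
The welfare-loss triangle has base |x_m − x*| and height MEC(x_m) (the vertical gap between SMC and demand is zero at x* and MEC at x_m).
DWL = ½ × 3.3636 × 3.7000 = 6.2227.

DWL = £6.2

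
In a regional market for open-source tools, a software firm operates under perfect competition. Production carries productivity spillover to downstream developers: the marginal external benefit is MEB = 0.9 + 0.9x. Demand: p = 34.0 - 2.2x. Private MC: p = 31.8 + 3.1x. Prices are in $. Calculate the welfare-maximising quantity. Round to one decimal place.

x* = 0.7

Social marginal cost = private MC − MEB = 30.9 + 2.2x.
Set SMC = demand: 30.9 + 2.2x = 34.0 - 2.2x → x* = 0.7045.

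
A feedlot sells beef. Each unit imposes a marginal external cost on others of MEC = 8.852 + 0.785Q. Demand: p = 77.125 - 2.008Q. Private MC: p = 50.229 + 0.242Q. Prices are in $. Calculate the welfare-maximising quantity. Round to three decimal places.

Social marginal cost = private MC + MEC = 59.081 + 1.027Q.
Set SMC = demand: 59.081 + 1.027Q = 77.125 - 2.008Q → Q* = 5.9453.

Q* = 5.945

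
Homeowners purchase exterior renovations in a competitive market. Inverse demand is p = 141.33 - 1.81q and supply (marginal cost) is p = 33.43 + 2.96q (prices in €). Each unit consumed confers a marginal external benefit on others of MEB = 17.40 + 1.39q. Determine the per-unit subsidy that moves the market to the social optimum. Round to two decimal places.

subsidy = €68.93 per unit

Social marginal benefit = demand + MEB = 158.73 - 0.42q.
Set SMB = MC: 158.73 - 0.42q = 33.43 + 2.96q → q* = 37.0710.
The Pigouvian subsidy equals MEB at q*: 17.40 + 1.39×37.0710 = 68.9287.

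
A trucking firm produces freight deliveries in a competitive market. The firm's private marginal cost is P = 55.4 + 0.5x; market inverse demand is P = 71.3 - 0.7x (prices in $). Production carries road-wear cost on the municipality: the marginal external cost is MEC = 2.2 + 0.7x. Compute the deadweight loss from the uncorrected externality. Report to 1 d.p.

Market equilibrium (private): 55.4 + 0.5x = 71.3 - 0.7x → x_m = 13.2500.
Social marginal cost = private MC + MEC = 57.6 + 1.2x.
Set SMC = demand: 57.6 + 1.2x = 71.3 - 0.7x → x* = 7.2105.
The welfare-loss triangle has base |x_m − x*| and height MEC(x_m) (the vertical gap between SMC and demand is zero at x* and MEC at x_m).
DWL = ½ × 6.0395 × 11.4750 = 34.6516.

DWL = $34.7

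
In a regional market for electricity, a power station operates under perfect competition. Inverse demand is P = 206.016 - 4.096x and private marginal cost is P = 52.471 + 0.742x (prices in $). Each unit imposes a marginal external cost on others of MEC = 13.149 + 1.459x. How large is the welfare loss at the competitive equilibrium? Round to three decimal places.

Market equilibrium (private): 52.471 + 0.742x = 206.016 - 4.096x → x_m = 31.7373.
Social marginal cost = private MC + MEC = 65.620 + 2.201x.
Set SMC = demand: 65.620 + 2.201x = 206.016 - 4.096x → x* = 22.2957.
Between x* and x_m the wedge SMC − demand runs linearly from 0 to MEC(x_m), so the loss is a triangle.
DWL = ½ × 9.4416 × 59.4537 = 280.6690.

DWL = $280.669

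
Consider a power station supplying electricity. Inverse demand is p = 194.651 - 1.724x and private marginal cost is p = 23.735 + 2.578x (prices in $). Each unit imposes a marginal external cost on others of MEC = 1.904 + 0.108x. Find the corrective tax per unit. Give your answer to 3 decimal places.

Social marginal cost = private MC + MEC = 25.639 + 2.686x.
Set SMC = demand: 25.639 + 2.686x = 194.651 - 1.724x → x* = 38.3247.
The Pigouvian tax equals MEC at x*: 1.904 + 0.108×38.3247 = 6.0431.

tax = $6.043 per unit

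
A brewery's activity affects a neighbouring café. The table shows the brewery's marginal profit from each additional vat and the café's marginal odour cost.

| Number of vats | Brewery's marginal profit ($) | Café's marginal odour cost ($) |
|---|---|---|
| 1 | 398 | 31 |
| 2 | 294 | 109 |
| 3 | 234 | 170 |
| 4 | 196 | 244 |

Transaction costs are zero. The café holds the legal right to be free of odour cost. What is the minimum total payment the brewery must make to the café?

Efficient level: marginal profit ≥ marginal odour cost through level 3, so k* = 3.
With the café holding the right, the brewery must at least compensate total damage at k*: 31 + 109 + 170 = 310.

$310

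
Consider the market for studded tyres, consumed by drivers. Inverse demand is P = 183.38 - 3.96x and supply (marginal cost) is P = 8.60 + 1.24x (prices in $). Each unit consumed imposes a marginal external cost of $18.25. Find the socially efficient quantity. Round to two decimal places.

Social marginal benefit = demand − MEC = 165.13 - 3.96x.
Set SMB = MC: 165.13 - 3.96x = 8.60 + 1.24x → x* = 30.1019.

x* = 30.10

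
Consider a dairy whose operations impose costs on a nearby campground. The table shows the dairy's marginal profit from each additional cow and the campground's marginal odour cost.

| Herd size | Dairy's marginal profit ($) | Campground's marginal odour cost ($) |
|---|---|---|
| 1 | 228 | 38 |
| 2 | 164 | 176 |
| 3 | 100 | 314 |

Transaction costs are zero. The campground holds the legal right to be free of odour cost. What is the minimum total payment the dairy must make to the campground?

Efficient level: marginal profit ≥ marginal odour cost through level 1, so k* = 1.
With the campground holding the right, the dairy must at least compensate total damage at k*: 38 = 38.

$38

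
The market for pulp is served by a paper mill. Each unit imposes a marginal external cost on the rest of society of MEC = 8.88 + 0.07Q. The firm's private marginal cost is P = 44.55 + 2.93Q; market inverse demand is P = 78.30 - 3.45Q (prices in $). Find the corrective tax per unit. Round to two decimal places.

Social marginal cost = private MC + MEC = 53.43 + 3.00Q.
Set SMC = demand: 53.43 + 3.00Q = 78.30 - 3.45Q → Q* = 3.8558.
The Pigouvian tax equals MEC at Q*: 8.88 + 0.07×3.8558 = 9.1499.

tax = $9.15 per unit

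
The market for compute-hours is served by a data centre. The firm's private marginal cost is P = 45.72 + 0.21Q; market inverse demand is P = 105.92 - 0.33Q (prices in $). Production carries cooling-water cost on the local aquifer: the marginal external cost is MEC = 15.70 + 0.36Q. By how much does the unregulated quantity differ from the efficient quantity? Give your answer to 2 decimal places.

Market equilibrium (private): 45.72 + 0.21Q = 105.92 - 0.33Q → Q_m = 111.4815.
Social marginal cost = private MC + MEC = 61.42 + 0.57Q.
Set SMC = demand: 61.42 + 0.57Q = 105.92 - 0.33Q → Q* = 49.4444.
Gap = |111.4815 − 49.4444| = 62.0371.

62.04 units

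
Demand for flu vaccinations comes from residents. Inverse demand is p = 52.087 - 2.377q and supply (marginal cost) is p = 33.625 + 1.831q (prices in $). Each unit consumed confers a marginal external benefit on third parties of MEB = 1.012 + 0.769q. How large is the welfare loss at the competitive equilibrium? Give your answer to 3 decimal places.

Market equilibrium (private): 33.625 + 1.831q = 52.087 - 2.377q → q_m = 4.3874.
Social marginal benefit = demand + MEB = 53.099 - 1.608q.
Set SMB = MC: 53.099 - 1.608q = 33.625 + 1.831q → q* = 5.6627.
Height of the DWL triangle at q_m is SMB(q_m) − MC(q_m) = MEB(q_m) = 4.3859.
DWL = ½ × 1.2753 × 4.3859 = 2.7967.

DWL = $2.797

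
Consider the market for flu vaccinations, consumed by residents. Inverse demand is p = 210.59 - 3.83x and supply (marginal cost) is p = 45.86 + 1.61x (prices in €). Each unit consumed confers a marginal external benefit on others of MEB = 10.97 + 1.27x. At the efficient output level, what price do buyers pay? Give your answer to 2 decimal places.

P = €49.22

Social marginal benefit = demand + MEB = 221.56 - 2.56x.
Set SMB = MC: 221.56 - 2.56x = 45.86 + 1.61x → x* = 42.1343.
Consumer price on the demand curve at x*: 210.59 − 3.83×42.1343 = 49.2156.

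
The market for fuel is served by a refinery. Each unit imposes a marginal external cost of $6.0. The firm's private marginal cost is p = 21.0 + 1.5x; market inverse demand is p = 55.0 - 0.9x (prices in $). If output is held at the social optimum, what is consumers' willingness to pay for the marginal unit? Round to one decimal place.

Social marginal cost = private MC + MEC = 27.0 + 1.5x.
Set SMC = demand: 27.0 + 1.5x = 55.0 - 0.9x → x* = 11.6667.
Consumer price on the demand curve at x*: 55.0 − 0.9×11.6667 = 44.5000.

P = $44.5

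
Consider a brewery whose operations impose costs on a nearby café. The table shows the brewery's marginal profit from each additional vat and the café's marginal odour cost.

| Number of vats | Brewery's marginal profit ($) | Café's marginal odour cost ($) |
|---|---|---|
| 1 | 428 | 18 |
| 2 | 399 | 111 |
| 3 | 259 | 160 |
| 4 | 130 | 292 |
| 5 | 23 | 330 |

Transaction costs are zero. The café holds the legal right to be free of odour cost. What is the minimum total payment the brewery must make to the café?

Efficient level: marginal profit ≥ marginal odour cost through level 3, so k* = 3.
With the café holding the right, the brewery must at least compensate total damage at k*: 18 + 111 + 160 = 289.

$289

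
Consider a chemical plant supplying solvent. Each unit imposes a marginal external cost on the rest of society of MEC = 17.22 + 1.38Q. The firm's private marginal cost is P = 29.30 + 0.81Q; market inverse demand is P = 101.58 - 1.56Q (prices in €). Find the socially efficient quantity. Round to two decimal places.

Q* = 14.68

Social marginal cost = private MC + MEC = 46.52 + 2.19Q.
Set SMC = demand: 46.52 + 2.19Q = 101.58 - 1.56Q → Q* = 14.6827.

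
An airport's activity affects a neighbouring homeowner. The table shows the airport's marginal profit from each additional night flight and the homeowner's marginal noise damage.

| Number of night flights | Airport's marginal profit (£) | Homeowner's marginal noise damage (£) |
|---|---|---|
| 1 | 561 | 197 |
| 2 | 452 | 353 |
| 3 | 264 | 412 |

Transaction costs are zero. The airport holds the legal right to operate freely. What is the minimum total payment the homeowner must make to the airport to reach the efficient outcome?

Left alone the airport would choose level 3 (marginal profit stays positive).
Efficient level: k* = 2 (marginal profit ≥ marginal noise damage through 2).
The homeowner must at least cover the airport's forgone profit from cutting 3→2: 264 = 264.

£264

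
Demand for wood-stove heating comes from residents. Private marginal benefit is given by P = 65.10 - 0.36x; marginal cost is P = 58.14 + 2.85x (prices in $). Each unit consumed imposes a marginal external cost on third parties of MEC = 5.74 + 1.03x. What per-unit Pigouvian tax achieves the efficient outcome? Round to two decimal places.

tax = $6.04 per unit

Social marginal benefit = demand − MEC = 59.36 - 1.39x.
Set SMB = MC: 59.36 - 1.39x = 58.14 + 2.85x → x* = 0.2877.
The Pigouvian tax equals MEC at x*: 5.74 + 1.03×0.2877 = 6.0363.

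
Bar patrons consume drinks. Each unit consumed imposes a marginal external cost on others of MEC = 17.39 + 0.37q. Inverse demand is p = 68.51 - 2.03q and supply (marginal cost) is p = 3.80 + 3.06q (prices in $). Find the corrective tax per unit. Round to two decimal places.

Social marginal benefit = demand − MEC = 51.12 - 2.40q.
Set SMB = MC: 51.12 - 2.40q = 3.80 + 3.06q → q* = 8.6667.
The Pigouvian tax equals MEC at q*: 17.39 + 0.37×8.6667 = 20.5967.

tax = $20.60 per unit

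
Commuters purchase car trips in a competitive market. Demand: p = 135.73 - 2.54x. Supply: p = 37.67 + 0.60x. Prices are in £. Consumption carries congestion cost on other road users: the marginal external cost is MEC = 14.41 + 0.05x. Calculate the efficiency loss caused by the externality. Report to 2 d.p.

Market equilibrium (private): 37.67 + 0.60x = 135.73 - 2.54x → x_m = 31.2293.
Social marginal benefit = demand − MEC = 121.32 - 2.59x.
Set SMB = MC: 121.32 - 2.59x = 37.67 + 0.60x → x* = 26.2226.
Height of the DWL triangle at x_m is MC(x_m) − SMB(x_m) = MEC(x_m) = 15.9715.
DWL = ½ × 5.0067 × 15.9715 = 39.9823.

DWL = £39.98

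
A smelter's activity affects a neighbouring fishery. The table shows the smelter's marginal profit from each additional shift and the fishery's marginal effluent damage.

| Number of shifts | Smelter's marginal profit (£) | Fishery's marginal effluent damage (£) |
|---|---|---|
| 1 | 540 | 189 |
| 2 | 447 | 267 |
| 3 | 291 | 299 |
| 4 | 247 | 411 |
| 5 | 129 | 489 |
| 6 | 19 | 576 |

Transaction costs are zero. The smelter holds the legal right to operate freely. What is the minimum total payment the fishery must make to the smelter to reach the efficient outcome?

£686

Left alone the smelter would choose level 6 (marginal profit stays positive).
Efficient level: k* = 2 (marginal profit ≥ marginal effluent damage through 2).
The fishery must at least cover the smelter's forgone profit from cutting 6→2: 291 + 247 + 129 + 19 = 686.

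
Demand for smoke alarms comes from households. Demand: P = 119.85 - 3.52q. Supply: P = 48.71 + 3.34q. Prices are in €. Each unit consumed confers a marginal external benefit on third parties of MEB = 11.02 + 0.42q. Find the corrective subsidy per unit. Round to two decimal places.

subsidy = €16.38 per unit

Social marginal benefit = demand + MEB = 130.87 - 3.10q.
Set SMB = MC: 130.87 - 3.10q = 48.71 + 3.34q → q* = 12.7578.
The Pigouvian subsidy equals MEB at q*: 11.02 + 0.42×12.7578 = 16.3783.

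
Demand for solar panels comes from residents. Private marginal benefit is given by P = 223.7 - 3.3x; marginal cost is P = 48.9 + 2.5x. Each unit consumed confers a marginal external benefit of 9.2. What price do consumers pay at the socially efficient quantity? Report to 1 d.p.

Social marginal benefit = demand + MEB = 232.9 - 3.3x.
Set SMB = MC: 232.9 - 3.3x = 48.9 + 2.5x → x* = 31.7241.
Consumer price on the demand curve at x*: 223.7 − 3.3×31.7241 = 119.0105.

P = 119.0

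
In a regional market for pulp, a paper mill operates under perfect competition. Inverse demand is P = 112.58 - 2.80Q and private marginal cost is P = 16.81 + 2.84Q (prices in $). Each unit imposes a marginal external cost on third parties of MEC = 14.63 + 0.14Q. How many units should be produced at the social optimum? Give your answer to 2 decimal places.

Social marginal cost = private MC + MEC = 31.44 + 2.98Q.
Set SMC = demand: 31.44 + 2.98Q = 112.58 - 2.80Q → Q* = 14.0381.

Q* = 14.04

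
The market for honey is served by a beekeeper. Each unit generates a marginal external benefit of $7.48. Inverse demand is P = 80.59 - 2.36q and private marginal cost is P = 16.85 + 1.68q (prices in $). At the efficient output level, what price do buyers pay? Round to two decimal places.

P = $38.99

Social marginal cost = private MC − MEB = 9.37 + 1.68q.
Set SMC = demand: 9.37 + 1.68q = 80.59 - 2.36q → q* = 17.6287.
Consumer price on the demand curve at q*: 80.59 − 2.36×17.6287 = 38.9863.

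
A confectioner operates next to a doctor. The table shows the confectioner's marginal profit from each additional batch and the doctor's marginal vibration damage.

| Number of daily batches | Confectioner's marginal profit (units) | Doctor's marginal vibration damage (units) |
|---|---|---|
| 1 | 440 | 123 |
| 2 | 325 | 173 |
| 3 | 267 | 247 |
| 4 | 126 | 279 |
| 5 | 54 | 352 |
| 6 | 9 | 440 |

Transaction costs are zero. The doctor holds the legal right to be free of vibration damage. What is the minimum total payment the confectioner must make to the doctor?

Efficient level: marginal profit ≥ marginal vibration damage through level 3, so k* = 3.
With the doctor holding the right, the confectioner must at least compensate total damage at k*: 123 + 173 + 247 = 543.

543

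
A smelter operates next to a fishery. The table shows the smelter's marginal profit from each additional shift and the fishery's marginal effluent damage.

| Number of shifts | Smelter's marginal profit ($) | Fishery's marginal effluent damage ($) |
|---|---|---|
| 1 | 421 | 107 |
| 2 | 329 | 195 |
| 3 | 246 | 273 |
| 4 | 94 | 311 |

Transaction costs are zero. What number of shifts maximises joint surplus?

Bargaining reaches the level where marginal profit last exceeds marginal effluent damage.
That holds through level 2 (329 ≥ 195) but not at 3 (246 < 273).

2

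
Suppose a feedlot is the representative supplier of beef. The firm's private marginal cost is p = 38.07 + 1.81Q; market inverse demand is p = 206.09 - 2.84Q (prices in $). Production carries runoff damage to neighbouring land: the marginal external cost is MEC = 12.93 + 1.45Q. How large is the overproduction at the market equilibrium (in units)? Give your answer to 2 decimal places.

Market equilibrium (private): 38.07 + 1.81Q = 206.09 - 2.84Q → Q_m = 36.1333.
Social marginal cost = private MC + MEC = 51.00 + 3.26Q.
Set SMC = demand: 51.00 + 3.26Q = 206.09 - 2.84Q → Q* = 25.4246.
Gap = |36.1333 − 25.4246| = 10.7087.

10.71 units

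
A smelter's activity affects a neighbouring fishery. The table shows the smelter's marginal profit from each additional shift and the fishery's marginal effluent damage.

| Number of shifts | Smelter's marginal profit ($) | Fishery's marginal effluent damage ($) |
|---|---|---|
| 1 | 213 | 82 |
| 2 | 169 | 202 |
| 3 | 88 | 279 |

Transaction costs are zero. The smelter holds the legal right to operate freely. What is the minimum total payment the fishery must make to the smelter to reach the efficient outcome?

Left alone the smelter would choose level 3 (marginal profit stays positive).
Efficient level: k* = 1 (marginal profit ≥ marginal effluent damage through 1).
The fishery must at least cover the smelter's forgone profit from cutting 3→1: 169 + 88 = 257.

$257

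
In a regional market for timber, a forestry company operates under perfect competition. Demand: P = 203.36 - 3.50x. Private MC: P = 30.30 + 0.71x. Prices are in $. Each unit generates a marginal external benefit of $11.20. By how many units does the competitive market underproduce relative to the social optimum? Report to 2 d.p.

2.66 units

Market equilibrium (private): 30.30 + 0.71x = 203.36 - 3.50x → x_m = 41.1069.
Social marginal cost = private MC − MEB = 19.10 + 0.71x.
Set SMC = demand: 19.10 + 0.71x = 203.36 - 3.50x → x* = 43.7672.
Gap = |41.1069 − 43.7672| = 2.6603.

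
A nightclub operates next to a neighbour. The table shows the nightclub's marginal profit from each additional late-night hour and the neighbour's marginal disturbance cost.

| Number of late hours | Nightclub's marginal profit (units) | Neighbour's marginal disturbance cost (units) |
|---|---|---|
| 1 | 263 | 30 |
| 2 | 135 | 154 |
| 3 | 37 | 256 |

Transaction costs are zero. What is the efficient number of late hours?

Bargaining reaches the level where marginal profit last exceeds marginal disturbance cost.
That holds through level 1 (263 ≥ 30) but not at 2 (135 < 154).

1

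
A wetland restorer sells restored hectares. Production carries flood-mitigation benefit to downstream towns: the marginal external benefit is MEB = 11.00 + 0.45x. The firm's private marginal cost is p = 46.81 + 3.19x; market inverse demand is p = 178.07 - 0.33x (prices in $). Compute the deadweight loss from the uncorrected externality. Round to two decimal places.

DWL = $125.69

Market equilibrium (private): 46.81 + 3.19x = 178.07 - 0.33x → x_m = 37.2898.
Social marginal cost = private MC − MEB = 35.81 + 2.74x.
Set SMC = demand: 35.81 + 2.74x = 178.07 - 0.33x → x* = 46.3388.
Between x* and x_m the wedge demand − SMC runs linearly from 0 to MEB(x_m), so the loss is a triangle.
DWL = ½ × 9.0490 × 27.7804 = 125.6924.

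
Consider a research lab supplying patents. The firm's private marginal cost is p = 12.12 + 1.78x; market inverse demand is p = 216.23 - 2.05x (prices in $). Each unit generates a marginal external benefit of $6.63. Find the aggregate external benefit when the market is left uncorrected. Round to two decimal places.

Market equilibrium (private): 12.12 + 1.78x = 216.23 - 2.05x → x_m = 53.2924.
Total external benefit = MEB × x_m = 6.63 × 53.2924 = 353.3286.

$353.33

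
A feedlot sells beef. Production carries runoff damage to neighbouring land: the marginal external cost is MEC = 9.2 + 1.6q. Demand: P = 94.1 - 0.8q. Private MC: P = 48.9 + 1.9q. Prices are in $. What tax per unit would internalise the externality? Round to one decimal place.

tax = $22.6 per unit

Social marginal cost = private MC + MEC = 58.1 + 3.5q.
Set SMC = demand: 58.1 + 3.5q = 94.1 - 0.8q → q* = 8.3721.
The Pigouvian tax equals MEC at q*: 9.2 + 1.6×8.3721 = 22.5954.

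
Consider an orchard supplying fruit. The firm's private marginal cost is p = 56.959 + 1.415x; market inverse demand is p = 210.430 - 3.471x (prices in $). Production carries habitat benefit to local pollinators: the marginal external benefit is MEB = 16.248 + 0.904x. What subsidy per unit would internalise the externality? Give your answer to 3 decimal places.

subsidy = $54.778 per unit

Social marginal cost = private MC − MEB = 40.711 + 0.511x.
Set SMC = demand: 40.711 + 0.511x = 210.430 - 3.471x → x* = 42.6215.
The Pigouvian subsidy equals MEB at x*: 16.248 + 0.904×42.6215 = 54.7778.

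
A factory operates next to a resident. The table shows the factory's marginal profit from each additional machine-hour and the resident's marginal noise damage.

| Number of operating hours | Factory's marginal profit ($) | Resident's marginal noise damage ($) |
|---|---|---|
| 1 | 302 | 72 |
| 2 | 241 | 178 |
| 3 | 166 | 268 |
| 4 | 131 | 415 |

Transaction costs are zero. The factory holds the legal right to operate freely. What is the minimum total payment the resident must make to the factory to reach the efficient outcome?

$297

Left alone the factory would choose level 4 (marginal profit stays positive).
Efficient level: k* = 2 (marginal profit ≥ marginal noise damage through 2).
The resident must at least cover the factory's forgone profit from cutting 4→2: 166 + 131 = 297.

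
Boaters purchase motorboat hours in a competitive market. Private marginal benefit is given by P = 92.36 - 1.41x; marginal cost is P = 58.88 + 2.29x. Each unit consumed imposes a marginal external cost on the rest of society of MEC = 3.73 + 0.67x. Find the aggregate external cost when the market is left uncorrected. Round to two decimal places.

61.18

Market equilibrium (private): 58.88 + 2.29x = 92.36 - 1.41x → x_m = 9.0486.
Total external cost = ∫₀^{x_m} (3.73 + 0.67x) dx = 3.73×9.0486 + ½×0.67×9.0486² = 61.1801.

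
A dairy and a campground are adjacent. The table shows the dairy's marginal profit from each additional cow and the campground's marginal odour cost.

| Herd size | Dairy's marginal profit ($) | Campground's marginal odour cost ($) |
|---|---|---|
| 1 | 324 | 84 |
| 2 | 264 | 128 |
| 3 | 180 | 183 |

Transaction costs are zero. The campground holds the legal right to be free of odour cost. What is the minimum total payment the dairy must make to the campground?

Efficient level: marginal profit ≥ marginal odour cost through level 2, so k* = 2.
With the campground holding the right, the dairy must at least compensate total damage at k*: 84 + 128 = 212.

$212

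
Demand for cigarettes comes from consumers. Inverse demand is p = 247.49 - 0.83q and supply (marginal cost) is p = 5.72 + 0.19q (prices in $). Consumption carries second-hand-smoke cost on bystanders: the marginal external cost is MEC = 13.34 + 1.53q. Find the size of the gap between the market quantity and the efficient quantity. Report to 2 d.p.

Market equilibrium (private): 5.72 + 0.19q = 247.49 - 0.83q → q_m = 237.0294.
Social marginal benefit = demand − MEC = 234.15 - 2.36q.
Set SMB = MC: 234.15 - 2.36q = 5.72 + 0.19q → q* = 89.5804.
Gap = |237.0294 − 89.5804| = 147.4490.

147.45 units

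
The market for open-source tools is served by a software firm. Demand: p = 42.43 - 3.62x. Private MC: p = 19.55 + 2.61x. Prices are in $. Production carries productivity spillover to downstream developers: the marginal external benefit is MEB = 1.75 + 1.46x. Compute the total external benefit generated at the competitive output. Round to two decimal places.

$16.27

Market equilibrium (private): 19.55 + 2.61x = 42.43 - 3.62x → x_m = 3.6726.
Total external benefit = ∫₀^{x_m} (1.75 + 1.46x) dx = 1.75×3.6726 + ½×1.46×3.6726² = 16.2733.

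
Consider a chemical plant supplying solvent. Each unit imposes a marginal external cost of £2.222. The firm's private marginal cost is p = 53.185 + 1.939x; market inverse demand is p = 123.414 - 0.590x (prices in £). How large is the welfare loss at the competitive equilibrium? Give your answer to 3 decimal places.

Market equilibrium (private): 53.185 + 1.939x = 123.414 - 0.590x → x_m = 27.7695.
Social marginal cost = private MC + MEC = 55.407 + 1.939x.
Set SMC = demand: 55.407 + 1.939x = 123.414 - 0.590x → x* = 26.8909.
Height of the DWL triangle at x_m is SMC(x_m) − demand(x_m) = MEC(x_m) = 2.2220.
DWL = ½ × 0.8786 × 2.2220 = 0.9761.

DWL = £0.976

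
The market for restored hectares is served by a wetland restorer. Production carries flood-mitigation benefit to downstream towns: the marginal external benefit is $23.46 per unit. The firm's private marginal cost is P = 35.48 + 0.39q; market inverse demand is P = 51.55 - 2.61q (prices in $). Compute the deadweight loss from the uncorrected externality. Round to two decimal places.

DWL = $91.73

Market equilibrium (private): 35.48 + 0.39q = 51.55 - 2.61q → q_m = 5.3567.
Social marginal cost = private MC − MEB = 12.02 + 0.39q.
Set SMC = demand: 12.02 + 0.39q = 51.55 - 2.61q → q* = 13.1767.
Height of the DWL triangle at q_m is demand(q_m) − SMC(q_m) = MEB(q_m) = 23.4600.
DWL = ½ × 7.8200 × 23.4600 = 91.7286.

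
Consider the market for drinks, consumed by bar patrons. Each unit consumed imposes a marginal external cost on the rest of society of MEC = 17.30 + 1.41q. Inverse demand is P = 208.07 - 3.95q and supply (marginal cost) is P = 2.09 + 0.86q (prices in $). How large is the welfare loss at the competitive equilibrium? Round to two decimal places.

DWL = $485.07

Market equilibrium (private): 2.09 + 0.86q = 208.07 - 3.95q → q_m = 42.8233.
Social marginal benefit = demand − MEC = 190.77 - 5.36q.
Set SMB = MC: 190.77 - 5.36q = 2.09 + 0.86q → q* = 30.3344.
Height of the DWL triangle at q_m is MC(q_m) − SMB(q_m) = MEC(q_m) = 77.6808.
DWL = ½ × 12.4889 × 77.6808 = 485.0739.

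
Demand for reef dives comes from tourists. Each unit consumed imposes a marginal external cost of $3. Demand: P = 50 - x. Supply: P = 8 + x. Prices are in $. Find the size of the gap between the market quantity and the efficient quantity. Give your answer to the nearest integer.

Market equilibrium (private): 8 + x = 50 - x → x_m = 21.0000.
Social marginal benefit = demand − MEC = 47 - x.
Set SMB = MC: 47 - x = 8 + x → x* = 19.5000.
Gap = |21.0000 − 19.5000| = 1.5000.

2 units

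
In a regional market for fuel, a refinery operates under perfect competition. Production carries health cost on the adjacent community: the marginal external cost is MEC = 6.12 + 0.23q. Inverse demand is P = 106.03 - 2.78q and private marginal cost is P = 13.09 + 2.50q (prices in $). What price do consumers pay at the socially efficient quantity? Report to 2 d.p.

P = $62.23

Social marginal cost = private MC + MEC = 19.21 + 2.73q.
Set SMC = demand: 19.21 + 2.73q = 106.03 - 2.78q → q* = 15.7568.
Consumer price on the demand curve at q*: 106.03 − 2.78×15.7568 = 62.2261.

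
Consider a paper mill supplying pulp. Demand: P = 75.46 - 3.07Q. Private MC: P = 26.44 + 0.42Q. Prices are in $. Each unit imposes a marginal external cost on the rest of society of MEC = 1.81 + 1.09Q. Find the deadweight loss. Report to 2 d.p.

DWL = $32.00

Market equilibrium (private): 26.44 + 0.42Q = 75.46 - 3.07Q → Q_m = 14.0458.
Social marginal cost = private MC + MEC = 28.25 + 1.51Q.
Set SMC = demand: 28.25 + 1.51Q = 75.46 - 3.07Q → Q* = 10.3079.
The welfare-loss triangle has base |Q_m − Q*| and height MEC(Q_m) (the vertical gap between SMC and demand is zero at Q* and MEC at Q_m).
DWL = ½ × 3.7379 × 17.1200 = 31.9964.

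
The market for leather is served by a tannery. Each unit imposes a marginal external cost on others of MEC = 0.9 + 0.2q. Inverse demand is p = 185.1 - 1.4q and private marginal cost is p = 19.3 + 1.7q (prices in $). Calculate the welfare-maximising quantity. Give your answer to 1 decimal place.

q* = 50.0

Social marginal cost = private MC + MEC = 20.2 + 1.9q.
Set SMC = demand: 20.2 + 1.9q = 185.1 - 1.4q → q* = 49.9697.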